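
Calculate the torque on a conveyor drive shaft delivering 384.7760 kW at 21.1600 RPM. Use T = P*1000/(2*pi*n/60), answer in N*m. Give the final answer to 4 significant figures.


omega = 2*pi*21.1600/60 = 2.21587 rad/s
T = 384.7760*1000 / 2.21587
T = 173600 N*m


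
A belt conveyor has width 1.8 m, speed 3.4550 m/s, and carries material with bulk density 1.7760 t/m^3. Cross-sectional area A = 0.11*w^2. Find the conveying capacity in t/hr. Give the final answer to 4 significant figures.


A = 0.11 * 1.8^2 = 0.3564 m^2
C = 0.3564 * 3.4550 * 1.7760 * 3600
C = 7873 t/hr


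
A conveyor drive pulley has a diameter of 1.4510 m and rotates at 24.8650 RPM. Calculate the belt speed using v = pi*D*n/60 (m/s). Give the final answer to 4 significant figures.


v = pi * 1.4510 * 24.8650 / 60
v = 1.889 m/s


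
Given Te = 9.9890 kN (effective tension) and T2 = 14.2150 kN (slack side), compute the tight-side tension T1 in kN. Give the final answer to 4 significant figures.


T1 = Te + T2 = 9.9890 + 14.2150
T1 = 24.20 kN


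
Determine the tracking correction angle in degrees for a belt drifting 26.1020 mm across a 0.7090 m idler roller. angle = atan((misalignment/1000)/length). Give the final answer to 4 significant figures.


misalign_m = 26.1020 / 1000 = 0.026102 m
angle = atan(0.026102 / 0.7090)
angle = 2.108 deg


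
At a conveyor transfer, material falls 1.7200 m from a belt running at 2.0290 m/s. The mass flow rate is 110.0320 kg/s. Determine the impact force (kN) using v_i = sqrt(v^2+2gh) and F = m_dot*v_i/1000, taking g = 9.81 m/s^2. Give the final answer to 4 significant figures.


v_i = sqrt(2.0290^2 + 2*9.81*1.7200) = 6.15331 m/s
F = 110.0320 * 6.15331 / 1000
F = 0.6771 kN


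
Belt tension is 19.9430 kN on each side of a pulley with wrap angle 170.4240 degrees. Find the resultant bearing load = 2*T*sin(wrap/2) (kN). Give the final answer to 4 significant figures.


F = 2 * 19.9430 * sin(170.4240/2 deg)
F = 39.75 kN


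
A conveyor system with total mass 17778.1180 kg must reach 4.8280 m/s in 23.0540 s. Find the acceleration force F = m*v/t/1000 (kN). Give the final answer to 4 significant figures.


F = 17778.1180 * 4.8280 / 23.0540 / 1000
F = 3.723 kN


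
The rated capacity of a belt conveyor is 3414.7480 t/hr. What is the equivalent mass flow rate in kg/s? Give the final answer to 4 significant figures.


m_dot = 3414.7480 * 1000 / 3600
m_dot = 948.5 kg/s


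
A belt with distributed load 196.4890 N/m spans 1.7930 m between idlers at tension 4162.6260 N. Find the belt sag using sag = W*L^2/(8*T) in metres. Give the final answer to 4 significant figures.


sag = 196.4890 * 1.7930^2 / (8 * 4162.6260)
sag = 0.01897 m


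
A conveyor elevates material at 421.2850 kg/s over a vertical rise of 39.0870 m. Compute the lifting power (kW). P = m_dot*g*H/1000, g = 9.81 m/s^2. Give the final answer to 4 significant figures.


P = 421.2850 * 9.81 * 39.0870 / 1000
P = 161.5 kW


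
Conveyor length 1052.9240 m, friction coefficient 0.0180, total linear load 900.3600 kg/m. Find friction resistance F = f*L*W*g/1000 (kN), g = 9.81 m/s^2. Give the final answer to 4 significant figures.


F = 0.0180 * 1052.9240 * 900.3600 * 9.81 / 1000
F = 167.4 kN


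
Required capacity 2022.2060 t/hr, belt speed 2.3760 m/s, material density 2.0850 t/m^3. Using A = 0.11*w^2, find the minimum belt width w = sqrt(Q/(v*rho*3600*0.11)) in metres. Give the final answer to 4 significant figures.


A_req = 2022.2060 / (2.3760 * 2.0850 * 3600) = 0.113389 m^2
w = sqrt(0.113389 / 0.11)
w = 1.015 m


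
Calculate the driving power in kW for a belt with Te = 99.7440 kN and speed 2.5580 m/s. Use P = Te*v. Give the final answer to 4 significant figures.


P = Te * v = 99.7440 * 2.5580
P = 255.1 kW


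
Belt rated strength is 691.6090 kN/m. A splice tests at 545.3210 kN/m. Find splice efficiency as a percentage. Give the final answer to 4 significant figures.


Eff = 545.3210 / 691.6090 * 100
Eff = 78.85 %


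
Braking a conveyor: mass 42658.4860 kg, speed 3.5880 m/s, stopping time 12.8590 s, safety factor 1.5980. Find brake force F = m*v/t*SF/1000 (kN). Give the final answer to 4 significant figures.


F = 42658.4860 * 3.5880 / 12.8590 * 1.5980 / 1000
F = 19.02 kN


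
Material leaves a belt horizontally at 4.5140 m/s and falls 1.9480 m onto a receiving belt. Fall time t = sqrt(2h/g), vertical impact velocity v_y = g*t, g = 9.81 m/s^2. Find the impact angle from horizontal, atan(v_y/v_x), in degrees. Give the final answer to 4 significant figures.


t = sqrt(2*1.9480/9.81) = 0.630195 s
v_y = 9.81 * 0.630195 = 6.18221 m/s
angle = atan(6.18221 / 4.5140) = 53.86 deg


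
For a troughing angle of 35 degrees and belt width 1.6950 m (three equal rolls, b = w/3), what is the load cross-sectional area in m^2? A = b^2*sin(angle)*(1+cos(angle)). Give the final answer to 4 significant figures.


b = 1.6950/3 = 0.565 m
A = 0.565^2 * sin(35 deg) * (1 + cos(35 deg))
A = 0.3331 m^2


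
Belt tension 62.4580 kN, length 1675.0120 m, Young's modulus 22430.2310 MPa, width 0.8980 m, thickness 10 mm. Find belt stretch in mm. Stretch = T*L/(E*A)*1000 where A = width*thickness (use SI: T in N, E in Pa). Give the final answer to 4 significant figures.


A = 0.8980 * 0.01 = 0.00898 m^2
Stretch = 62.4580*1000 * 1675.0120 / (22430.2310e6 * 0.00898) * 1000
Stretch = 519.4 mm


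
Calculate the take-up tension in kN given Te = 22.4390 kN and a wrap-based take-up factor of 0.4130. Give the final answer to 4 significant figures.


T_tu = 22.4390 * 0.4130
T_tu = 9.267 kN


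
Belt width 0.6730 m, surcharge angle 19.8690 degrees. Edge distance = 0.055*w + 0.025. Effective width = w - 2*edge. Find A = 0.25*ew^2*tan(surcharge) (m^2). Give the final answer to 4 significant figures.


edge = 0.055*0.6730 + 0.025 = 0.062015 m
ew = 0.6730 - 2*0.062015 = 0.54897 m
A = 0.25 * 0.54897^2 * tan(19.8690 deg)
A = 0.02723 m^2


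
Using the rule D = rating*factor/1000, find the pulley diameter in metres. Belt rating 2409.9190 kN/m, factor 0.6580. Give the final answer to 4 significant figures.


D = 2409.9190 * 0.6580 / 1000
D = 1.586 m


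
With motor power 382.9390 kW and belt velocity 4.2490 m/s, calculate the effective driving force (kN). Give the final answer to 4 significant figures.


Te = P / v = 382.9390 / 4.2490
Te = 90.12 kN


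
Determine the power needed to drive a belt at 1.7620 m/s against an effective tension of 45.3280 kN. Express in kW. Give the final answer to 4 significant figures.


P = Te * v = 45.3280 * 1.7620
P = 79.87 kW


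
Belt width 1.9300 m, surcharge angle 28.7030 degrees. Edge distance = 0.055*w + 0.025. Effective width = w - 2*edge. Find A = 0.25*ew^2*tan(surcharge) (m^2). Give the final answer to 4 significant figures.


edge = 0.055*1.9300 + 0.025 = 0.13115 m
ew = 1.9300 - 2*0.13115 = 1.6677 m
A = 0.25 * 1.6677^2 * tan(28.7030 deg)
A = 0.3807 m^2


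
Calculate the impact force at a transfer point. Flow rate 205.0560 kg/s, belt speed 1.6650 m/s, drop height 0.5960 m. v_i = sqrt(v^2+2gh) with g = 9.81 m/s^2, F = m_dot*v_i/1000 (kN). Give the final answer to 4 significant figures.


v_i = sqrt(1.6650^2 + 2*9.81*0.5960) = 3.80339 m/s
F = 205.0560 * 3.80339 / 1000
F = 0.7799 kN


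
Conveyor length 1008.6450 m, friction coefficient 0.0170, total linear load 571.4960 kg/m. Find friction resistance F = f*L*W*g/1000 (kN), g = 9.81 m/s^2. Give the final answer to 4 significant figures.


F = 0.0170 * 1008.6450 * 571.4960 * 9.81 / 1000
F = 96.13 kN


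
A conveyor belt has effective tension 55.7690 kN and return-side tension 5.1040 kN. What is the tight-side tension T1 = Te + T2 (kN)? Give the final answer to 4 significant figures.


T1 = Te + T2 = 55.7690 + 5.1040
T1 = 60.87 kN


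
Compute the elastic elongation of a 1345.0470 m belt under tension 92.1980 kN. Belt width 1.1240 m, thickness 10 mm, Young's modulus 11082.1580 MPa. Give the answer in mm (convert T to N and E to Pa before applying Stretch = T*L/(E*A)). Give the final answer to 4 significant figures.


A = 1.1240 * 0.01 = 0.01124 m^2
Stretch = 92.1980*1000 * 1345.0470 / (11082.1580e6 * 0.01124) * 1000
Stretch = 995.6 mm


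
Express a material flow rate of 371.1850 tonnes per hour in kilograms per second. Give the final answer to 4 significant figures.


m_dot = 371.1850 * 1000 / 3600
m_dot = 103.1 kg/s


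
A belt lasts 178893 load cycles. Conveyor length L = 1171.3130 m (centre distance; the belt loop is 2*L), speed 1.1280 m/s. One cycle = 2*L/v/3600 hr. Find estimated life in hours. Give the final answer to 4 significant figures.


cycle_time = 2 * 1171.3130 / 1.1280 / 3600 = 0.576888 hr
life = 178893 * 0.576888 = 103200 hours


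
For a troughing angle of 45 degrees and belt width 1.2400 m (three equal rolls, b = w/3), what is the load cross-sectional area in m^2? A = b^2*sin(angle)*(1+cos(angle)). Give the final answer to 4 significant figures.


b = 1.2400/3 = 0.413333 m
A = 0.413333^2 * sin(45 deg) * (1 + cos(45 deg))
A = 0.2062 m^2


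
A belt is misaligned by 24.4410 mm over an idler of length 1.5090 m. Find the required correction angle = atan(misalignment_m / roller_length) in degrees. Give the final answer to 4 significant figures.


misalign_m = 24.4410 / 1000 = 0.024441 m
angle = atan(0.024441 / 1.5090)
angle = 0.9279 deg


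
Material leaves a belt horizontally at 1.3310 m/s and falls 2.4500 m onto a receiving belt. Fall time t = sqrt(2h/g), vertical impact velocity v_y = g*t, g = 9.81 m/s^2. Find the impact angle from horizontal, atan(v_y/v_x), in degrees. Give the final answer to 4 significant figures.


t = sqrt(2*2.4500/9.81) = 0.706746 s
v_y = 9.81 * 0.706746 = 6.93318 m/s
angle = atan(6.93318 / 1.3310) = 79.13 deg


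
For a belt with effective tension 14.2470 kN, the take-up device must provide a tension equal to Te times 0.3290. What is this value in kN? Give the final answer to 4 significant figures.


T_tu = 14.2470 * 0.3290
T_tu = 4.687 kN


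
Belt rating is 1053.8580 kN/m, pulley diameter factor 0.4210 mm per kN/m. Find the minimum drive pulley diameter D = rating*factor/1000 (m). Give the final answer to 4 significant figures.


D = 1053.8580 * 0.4210 / 1000
D = 0.4437 m


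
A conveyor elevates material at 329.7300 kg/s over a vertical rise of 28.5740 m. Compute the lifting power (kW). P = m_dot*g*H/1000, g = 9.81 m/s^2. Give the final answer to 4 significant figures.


P = 329.7300 * 9.81 * 28.5740 / 1000
P = 92.43 kW


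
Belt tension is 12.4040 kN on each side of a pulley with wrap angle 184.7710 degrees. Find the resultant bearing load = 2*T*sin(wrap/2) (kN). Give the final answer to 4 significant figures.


F = 2 * 12.4040 * sin(184.7710/2 deg)
F = 24.79 kN


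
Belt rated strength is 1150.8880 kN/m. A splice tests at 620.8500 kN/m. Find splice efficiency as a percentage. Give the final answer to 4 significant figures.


Eff = 620.8500 / 1150.8880 * 100
Eff = 53.95 %


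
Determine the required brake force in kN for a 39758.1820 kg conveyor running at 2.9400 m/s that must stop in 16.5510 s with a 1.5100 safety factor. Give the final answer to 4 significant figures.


F = 39758.1820 * 2.9400 / 16.5510 * 1.5100 / 1000
F = 10.66 kN


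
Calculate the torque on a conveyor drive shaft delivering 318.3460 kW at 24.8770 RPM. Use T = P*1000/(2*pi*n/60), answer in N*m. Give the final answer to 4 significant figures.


omega = 2*pi*24.8770/60 = 2.60511 rad/s
T = 318.3460*1000 / 2.60511
T = 122200 N*m


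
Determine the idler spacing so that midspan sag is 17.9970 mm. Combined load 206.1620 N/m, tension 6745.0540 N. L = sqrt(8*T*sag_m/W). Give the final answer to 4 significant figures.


sag = 17.9970/1000 = 0.017997 m
L = sqrt(8 * 6745.0540 * 0.017997 / 206.1620)
L = 2.170 m


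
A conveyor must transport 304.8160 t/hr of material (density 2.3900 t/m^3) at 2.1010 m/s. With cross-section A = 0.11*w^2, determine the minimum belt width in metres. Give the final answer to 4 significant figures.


A_req = 304.8160 / (2.1010 * 2.3900 * 3600) = 0.0168621 m^2
w = sqrt(0.0168621 / 0.11)
w = 0.3915 m


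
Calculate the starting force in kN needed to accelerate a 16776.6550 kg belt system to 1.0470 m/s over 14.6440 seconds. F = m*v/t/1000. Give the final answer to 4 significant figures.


F = 16776.6550 * 1.0470 / 14.6440 / 1000
F = 1.199 kN


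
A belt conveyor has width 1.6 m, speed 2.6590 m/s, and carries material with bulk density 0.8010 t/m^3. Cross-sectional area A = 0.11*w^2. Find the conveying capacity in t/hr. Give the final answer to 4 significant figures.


A = 0.11 * 1.6^2 = 0.2816 m^2
C = 0.2816 * 2.6590 * 0.8010 * 3600
C = 2159 t/hr


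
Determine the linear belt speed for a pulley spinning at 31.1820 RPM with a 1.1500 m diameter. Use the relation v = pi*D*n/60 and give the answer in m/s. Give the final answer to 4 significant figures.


v = pi * 1.1500 * 31.1820 / 60
v = 1.878 m/s


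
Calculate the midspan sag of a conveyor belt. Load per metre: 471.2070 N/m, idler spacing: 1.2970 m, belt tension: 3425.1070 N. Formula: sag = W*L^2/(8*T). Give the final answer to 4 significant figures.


sag = 471.2070 * 1.2970^2 / (8 * 3425.1070)
sag = 0.02893 m


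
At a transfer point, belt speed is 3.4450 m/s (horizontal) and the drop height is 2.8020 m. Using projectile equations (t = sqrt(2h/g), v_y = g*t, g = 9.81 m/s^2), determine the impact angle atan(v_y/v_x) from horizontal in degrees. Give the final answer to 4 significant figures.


t = sqrt(2*2.8020/9.81) = 0.755813 s
v_y = 9.81 * 0.755813 = 7.41453 m/s
angle = atan(7.41453 / 3.4450) = 65.08 deg


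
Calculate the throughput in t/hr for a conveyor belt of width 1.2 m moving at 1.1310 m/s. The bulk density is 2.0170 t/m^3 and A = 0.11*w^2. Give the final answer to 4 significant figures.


A = 0.11 * 1.2^2 = 0.1584 m^2
C = 0.1584 * 1.1310 * 2.0170 * 3600
C = 1301 t/hr


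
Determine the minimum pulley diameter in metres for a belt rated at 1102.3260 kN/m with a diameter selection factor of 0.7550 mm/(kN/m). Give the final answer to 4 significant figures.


D = 1102.3260 * 0.7550 / 1000
D = 0.8323 m


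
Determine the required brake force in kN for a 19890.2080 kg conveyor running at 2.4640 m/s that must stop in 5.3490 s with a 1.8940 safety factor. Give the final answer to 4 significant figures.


F = 19890.2080 * 2.4640 / 5.3490 * 1.8940 / 1000
F = 17.35 kN


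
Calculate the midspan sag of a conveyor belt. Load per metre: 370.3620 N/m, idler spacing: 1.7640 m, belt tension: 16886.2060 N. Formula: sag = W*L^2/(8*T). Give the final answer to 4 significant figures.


sag = 370.3620 * 1.7640^2 / (8 * 16886.2060)
sag = 0.008531 m


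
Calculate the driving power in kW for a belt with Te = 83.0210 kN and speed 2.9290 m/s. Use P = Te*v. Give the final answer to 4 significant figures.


P = Te * v = 83.0210 * 2.9290
P = 243.2 kW


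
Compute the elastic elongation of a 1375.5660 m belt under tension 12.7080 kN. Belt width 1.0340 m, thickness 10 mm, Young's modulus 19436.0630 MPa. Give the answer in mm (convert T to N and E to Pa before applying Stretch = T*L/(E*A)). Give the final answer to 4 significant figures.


A = 1.0340 * 0.01 = 0.01034 m^2
Stretch = 12.7080*1000 * 1375.5660 / (19436.0630e6 * 0.01034) * 1000
Stretch = 86.98 mm


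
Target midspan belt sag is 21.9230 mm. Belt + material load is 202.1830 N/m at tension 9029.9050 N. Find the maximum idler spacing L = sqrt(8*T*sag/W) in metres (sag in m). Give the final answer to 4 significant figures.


sag = 21.9230/1000 = 0.021923 m
L = sqrt(8 * 9029.9050 * 0.021923 / 202.1830)
L = 2.799 m


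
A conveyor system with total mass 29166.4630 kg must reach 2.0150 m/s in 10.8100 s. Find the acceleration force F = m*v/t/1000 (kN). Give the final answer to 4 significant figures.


F = 29166.4630 * 2.0150 / 10.8100 / 1000
F = 5.437 kN


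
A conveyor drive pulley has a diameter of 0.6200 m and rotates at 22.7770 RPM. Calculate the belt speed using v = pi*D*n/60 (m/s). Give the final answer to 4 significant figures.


v = pi * 0.6200 * 22.7770 / 60
v = 0.7394 m/s


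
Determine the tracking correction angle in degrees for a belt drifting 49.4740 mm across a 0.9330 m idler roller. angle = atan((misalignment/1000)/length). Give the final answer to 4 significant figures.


misalign_m = 49.4740 / 1000 = 0.049474 m
angle = atan(0.049474 / 0.9330)
angle = 3.035 deg


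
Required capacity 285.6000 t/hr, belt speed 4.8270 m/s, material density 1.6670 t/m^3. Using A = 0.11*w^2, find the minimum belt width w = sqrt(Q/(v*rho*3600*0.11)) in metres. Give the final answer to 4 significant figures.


A_req = 285.6000 / (4.8270 * 1.6670 * 3600) = 0.00985923 m^2
w = sqrt(0.00985923 / 0.11)
w = 0.2994 m


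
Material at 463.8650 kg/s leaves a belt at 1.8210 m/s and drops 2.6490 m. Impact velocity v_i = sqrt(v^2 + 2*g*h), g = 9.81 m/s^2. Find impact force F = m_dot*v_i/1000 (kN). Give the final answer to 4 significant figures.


v_i = sqrt(1.8210^2 + 2*9.81*2.6490) = 7.43569 m/s
F = 463.8650 * 7.43569 / 1000
F = 3.449 kN


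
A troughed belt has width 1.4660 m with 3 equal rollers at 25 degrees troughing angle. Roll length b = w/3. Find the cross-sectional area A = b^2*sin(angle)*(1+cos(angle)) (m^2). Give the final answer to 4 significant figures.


b = 1.4660/3 = 0.488667 m
A = 0.488667^2 * sin(25 deg) * (1 + cos(25 deg))
A = 0.1924 m^2


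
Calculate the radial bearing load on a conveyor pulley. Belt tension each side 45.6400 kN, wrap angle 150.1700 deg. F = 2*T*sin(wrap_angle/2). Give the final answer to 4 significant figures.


F = 2 * 45.6400 * sin(150.1700/2 deg)
F = 88.20 kN


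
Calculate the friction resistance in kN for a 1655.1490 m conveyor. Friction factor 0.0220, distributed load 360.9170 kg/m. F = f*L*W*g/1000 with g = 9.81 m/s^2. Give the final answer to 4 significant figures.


F = 0.0220 * 1655.1490 * 360.9170 * 9.81 / 1000
F = 128.9 kN


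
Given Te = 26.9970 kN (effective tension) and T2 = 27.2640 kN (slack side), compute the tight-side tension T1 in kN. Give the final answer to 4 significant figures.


T1 = Te + T2 = 26.9970 + 27.2640
T1 = 54.26 kN


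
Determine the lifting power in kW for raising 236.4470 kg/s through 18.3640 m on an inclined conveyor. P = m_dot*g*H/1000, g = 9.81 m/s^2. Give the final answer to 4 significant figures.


P = 236.4470 * 9.81 * 18.3640 / 1000
P = 42.60 kW


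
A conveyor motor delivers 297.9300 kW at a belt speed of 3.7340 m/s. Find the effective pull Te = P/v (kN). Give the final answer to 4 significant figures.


Te = P / v = 297.9300 / 3.7340
Te = 79.79 kN


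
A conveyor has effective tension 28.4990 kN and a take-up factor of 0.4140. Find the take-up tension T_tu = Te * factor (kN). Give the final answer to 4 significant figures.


T_tu = 28.4990 * 0.4140
T_tu = 11.80 kN


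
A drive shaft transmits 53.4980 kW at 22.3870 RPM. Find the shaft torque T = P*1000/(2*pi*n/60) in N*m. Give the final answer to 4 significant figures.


omega = 2*pi*22.3870/60 = 2.34436 rad/s
T = 53.4980*1000 / 2.34436
T = 22820 N*m


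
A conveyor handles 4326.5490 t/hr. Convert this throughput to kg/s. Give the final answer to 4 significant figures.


m_dot = 4326.5490 * 1000 / 3600
m_dot = 1202 kg/s


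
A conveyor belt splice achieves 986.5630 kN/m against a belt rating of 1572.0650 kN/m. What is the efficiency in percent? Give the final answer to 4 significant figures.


Eff = 986.5630 / 1572.0650 * 100
Eff = 62.76 %


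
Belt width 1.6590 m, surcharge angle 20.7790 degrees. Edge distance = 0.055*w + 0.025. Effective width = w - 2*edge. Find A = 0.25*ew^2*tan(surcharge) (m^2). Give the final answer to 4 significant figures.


edge = 0.055*1.6590 + 0.025 = 0.116245 m
ew = 1.6590 - 2*0.116245 = 1.42651 m
A = 0.25 * 1.42651^2 * tan(20.7790 deg)
A = 0.1930 m^2


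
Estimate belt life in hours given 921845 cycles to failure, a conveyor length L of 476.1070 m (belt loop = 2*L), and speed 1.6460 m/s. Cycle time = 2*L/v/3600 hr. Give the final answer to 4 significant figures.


cycle_time = 2 * 476.1070 / 1.6460 / 3600 = 0.160695 hr
life = 921845 * 0.160695 = 148100 hours


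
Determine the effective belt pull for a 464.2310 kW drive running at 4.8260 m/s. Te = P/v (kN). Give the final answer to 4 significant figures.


Te = P / v = 464.2310 / 4.8260
Te = 96.19 kN


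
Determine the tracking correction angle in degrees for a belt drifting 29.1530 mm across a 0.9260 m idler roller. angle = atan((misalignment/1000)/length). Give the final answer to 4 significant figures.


misalign_m = 29.1530 / 1000 = 0.029153 m
angle = atan(0.029153 / 0.9260)
angle = 1.803 deg


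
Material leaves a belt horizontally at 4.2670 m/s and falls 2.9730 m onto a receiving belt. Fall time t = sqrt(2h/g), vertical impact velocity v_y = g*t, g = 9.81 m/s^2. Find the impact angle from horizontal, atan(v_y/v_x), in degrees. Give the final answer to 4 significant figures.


t = sqrt(2*2.9730/9.81) = 0.778535 s
v_y = 9.81 * 0.778535 = 7.63743 m/s
angle = atan(7.63743 / 4.2670) = 60.81 deg


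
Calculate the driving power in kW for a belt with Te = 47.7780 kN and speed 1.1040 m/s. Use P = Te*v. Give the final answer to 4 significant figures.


P = Te * v = 47.7780 * 1.1040
P = 52.75 kW


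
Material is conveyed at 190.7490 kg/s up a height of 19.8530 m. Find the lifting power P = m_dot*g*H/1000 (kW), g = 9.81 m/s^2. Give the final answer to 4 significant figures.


P = 190.7490 * 9.81 * 19.8530 / 1000
P = 37.15 kW


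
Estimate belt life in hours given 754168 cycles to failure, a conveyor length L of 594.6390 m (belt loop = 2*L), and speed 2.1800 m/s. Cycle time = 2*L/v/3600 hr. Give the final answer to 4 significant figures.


cycle_time = 2 * 594.6390 / 2.1800 / 3600 = 0.151539 hr
life = 754168 * 0.151539 = 114300 hours


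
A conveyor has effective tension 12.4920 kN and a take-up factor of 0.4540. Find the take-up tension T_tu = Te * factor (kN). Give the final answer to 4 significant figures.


T_tu = 12.4920 * 0.4540
T_tu = 5.671 kN


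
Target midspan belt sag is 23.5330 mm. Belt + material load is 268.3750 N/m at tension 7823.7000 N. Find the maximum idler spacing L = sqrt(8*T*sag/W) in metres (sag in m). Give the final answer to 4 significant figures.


sag = 23.5330/1000 = 0.023533 m
L = sqrt(8 * 7823.7000 * 0.023533 / 268.3750)
L = 2.343 m


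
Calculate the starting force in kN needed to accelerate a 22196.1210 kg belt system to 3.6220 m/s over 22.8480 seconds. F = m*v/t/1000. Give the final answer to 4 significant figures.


F = 22196.1210 * 3.6220 / 22.8480 / 1000
F = 3.519 kN


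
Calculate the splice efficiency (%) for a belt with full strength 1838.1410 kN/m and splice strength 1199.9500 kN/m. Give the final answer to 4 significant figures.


Eff = 1199.9500 / 1838.1410 * 100
Eff = 65.28 %


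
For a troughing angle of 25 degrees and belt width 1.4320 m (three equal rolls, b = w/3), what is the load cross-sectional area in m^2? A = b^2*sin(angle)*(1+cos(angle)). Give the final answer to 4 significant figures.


b = 1.4320/3 = 0.477333 m
A = 0.477333^2 * sin(25 deg) * (1 + cos(25 deg))
A = 0.1836 m^2


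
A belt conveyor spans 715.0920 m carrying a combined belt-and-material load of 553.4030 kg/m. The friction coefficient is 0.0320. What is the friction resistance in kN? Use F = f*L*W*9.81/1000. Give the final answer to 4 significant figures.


F = 0.0320 * 715.0920 * 553.4030 * 9.81 / 1000
F = 124.2 kN


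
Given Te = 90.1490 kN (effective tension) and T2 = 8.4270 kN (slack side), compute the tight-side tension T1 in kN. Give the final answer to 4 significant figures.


T1 = Te + T2 = 90.1490 + 8.4270
T1 = 98.58 kN


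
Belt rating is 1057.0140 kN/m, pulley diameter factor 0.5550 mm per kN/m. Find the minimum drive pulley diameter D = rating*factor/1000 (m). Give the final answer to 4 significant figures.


D = 1057.0140 * 0.5550 / 1000
D = 0.5866 m


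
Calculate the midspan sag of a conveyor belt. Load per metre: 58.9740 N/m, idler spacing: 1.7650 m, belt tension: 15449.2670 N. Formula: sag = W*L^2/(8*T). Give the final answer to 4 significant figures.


sag = 58.9740 * 1.7650^2 / (8 * 15449.2670)
sag = 0.001486 m


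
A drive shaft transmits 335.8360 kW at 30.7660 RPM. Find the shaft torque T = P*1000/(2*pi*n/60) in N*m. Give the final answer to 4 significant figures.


omega = 2*pi*30.7660/60 = 3.22181 rad/s
T = 335.8360*1000 / 3.22181
T = 104200 N*m


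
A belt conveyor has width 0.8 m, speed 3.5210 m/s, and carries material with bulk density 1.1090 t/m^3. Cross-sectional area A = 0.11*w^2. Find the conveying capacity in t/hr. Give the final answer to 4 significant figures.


A = 0.11 * 0.8^2 = 0.0704 m^2
C = 0.0704 * 3.5210 * 1.1090 * 3600
C = 989.6 t/hr


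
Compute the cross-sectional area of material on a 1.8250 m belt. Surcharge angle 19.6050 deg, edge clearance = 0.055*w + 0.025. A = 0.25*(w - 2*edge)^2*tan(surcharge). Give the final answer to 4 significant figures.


edge = 0.055*1.8250 + 0.025 = 0.125375 m
ew = 1.8250 - 2*0.125375 = 1.57425 m
A = 0.25 * 1.57425^2 * tan(19.6050 deg)
A = 0.2207 m^2


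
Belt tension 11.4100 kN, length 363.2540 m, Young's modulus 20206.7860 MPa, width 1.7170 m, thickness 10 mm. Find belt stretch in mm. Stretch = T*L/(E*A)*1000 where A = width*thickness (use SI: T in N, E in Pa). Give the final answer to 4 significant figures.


A = 1.7170 * 0.01 = 0.01717 m^2
Stretch = 11.4100*1000 * 363.2540 / (20206.7860e6 * 0.01717) * 1000
Stretch = 11.95 mm


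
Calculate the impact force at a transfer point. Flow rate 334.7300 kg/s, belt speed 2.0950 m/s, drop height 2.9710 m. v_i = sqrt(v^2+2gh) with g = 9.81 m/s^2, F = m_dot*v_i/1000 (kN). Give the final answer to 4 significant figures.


v_i = sqrt(2.0950^2 + 2*9.81*2.9710) = 7.91707 m/s
F = 334.7300 * 7.91707 / 1000
F = 2.650 kN


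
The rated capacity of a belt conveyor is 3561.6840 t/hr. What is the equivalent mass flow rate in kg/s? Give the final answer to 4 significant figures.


m_dot = 3561.6840 * 1000 / 3600
m_dot = 989.4 kg/s


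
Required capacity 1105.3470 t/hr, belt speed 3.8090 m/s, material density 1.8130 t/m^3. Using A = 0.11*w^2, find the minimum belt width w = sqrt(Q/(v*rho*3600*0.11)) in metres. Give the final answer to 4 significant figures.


A_req = 1105.3470 / (3.8090 * 1.8130 * 3600) = 0.0444618 m^2
w = sqrt(0.0444618 / 0.11)
w = 0.6358 m


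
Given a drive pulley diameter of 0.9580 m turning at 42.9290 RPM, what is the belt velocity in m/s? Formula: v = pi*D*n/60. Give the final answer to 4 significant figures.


v = pi * 0.9580 * 42.9290 / 60
v = 2.153 m/s


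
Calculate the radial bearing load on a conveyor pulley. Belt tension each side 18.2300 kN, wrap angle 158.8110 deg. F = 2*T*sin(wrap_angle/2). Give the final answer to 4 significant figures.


F = 2 * 18.2300 * sin(158.8110/2 deg)
F = 35.84 kN


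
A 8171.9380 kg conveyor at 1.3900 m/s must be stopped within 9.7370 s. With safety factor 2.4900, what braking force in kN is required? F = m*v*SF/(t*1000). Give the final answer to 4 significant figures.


F = 8171.9380 * 1.3900 / 9.7370 * 2.4900 / 1000
F = 2.905 kN


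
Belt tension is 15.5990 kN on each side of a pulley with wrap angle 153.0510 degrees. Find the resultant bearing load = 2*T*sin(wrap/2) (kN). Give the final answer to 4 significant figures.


F = 2 * 15.5990 * sin(153.0510/2 deg)
F = 30.34 kN


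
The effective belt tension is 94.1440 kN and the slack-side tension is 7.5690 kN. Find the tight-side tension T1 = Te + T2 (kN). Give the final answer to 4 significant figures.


T1 = Te + T2 = 94.1440 + 7.5690
T1 = 101.7 kN


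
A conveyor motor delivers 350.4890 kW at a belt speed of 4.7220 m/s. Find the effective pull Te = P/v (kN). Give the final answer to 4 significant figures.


Te = P / v = 350.4890 / 4.7220
Te = 74.22 kN


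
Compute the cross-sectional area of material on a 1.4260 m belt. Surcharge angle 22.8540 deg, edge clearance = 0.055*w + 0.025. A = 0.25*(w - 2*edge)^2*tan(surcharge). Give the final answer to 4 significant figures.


edge = 0.055*1.4260 + 0.025 = 0.10343 m
ew = 1.4260 - 2*0.10343 = 1.21914 m
A = 0.25 * 1.21914^2 * tan(22.8540 deg)
A = 0.1566 m^2


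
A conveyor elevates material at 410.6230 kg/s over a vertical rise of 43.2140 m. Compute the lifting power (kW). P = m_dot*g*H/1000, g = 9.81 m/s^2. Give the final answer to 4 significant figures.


P = 410.6230 * 9.81 * 43.2140 / 1000
P = 174.1 kW


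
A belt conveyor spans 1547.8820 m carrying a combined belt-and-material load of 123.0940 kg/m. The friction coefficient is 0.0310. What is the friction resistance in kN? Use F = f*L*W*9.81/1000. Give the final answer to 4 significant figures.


F = 0.0310 * 1547.8820 * 123.0940 * 9.81 / 1000
F = 57.94 kN


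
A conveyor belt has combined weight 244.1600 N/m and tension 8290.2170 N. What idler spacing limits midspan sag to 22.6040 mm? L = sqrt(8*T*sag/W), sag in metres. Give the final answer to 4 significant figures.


sag = 22.6040/1000 = 0.022604 m
L = sqrt(8 * 8290.2170 * 0.022604 / 244.1600)
L = 2.478 m


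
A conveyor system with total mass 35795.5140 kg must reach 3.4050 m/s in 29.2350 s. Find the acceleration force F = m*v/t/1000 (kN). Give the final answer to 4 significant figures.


F = 35795.5140 * 3.4050 / 29.2350 / 1000
F = 4.169 kN


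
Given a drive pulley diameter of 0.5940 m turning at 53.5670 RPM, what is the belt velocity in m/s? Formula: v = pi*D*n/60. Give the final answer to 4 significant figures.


v = pi * 0.5940 * 53.5670 / 60
v = 1.666 m/s


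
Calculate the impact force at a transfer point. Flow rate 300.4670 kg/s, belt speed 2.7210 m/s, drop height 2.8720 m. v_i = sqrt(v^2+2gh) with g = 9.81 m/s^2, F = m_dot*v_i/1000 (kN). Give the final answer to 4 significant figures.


v_i = sqrt(2.7210^2 + 2*9.81*2.8720) = 7.98452 m/s
F = 300.4670 * 7.98452 / 1000
F = 2.399 kN


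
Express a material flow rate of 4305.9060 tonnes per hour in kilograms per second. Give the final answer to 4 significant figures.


m_dot = 4305.9060 * 1000 / 3600
m_dot = 1196 kg/s


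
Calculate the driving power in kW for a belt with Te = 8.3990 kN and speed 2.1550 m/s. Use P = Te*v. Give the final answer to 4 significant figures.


P = Te * v = 8.3990 * 2.1550
P = 18.10 kW


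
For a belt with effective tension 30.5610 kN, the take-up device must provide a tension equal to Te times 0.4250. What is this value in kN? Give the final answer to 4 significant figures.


T_tu = 30.5610 * 0.4250
T_tu = 12.99 kN


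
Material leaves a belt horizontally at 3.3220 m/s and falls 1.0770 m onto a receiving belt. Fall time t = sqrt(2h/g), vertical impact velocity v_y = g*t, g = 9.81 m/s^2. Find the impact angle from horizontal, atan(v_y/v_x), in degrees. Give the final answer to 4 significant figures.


t = sqrt(2*1.0770/9.81) = 0.468585 s
v_y = 9.81 * 0.468585 = 4.59682 m/s
angle = atan(4.59682 / 3.3220) = 54.15 deg


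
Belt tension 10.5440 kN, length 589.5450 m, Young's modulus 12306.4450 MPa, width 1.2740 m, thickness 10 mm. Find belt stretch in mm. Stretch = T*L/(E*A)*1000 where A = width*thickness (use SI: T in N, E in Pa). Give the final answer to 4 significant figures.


A = 1.2740 * 0.01 = 0.01274 m^2
Stretch = 10.5440*1000 * 589.5450 / (12306.4450e6 * 0.01274) * 1000
Stretch = 39.65 mm


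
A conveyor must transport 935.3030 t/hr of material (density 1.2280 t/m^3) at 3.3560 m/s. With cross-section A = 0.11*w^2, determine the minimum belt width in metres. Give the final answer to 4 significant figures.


A_req = 935.3030 / (3.3560 * 1.2280 * 3600) = 0.0630419 m^2
w = sqrt(0.0630419 / 0.11)
w = 0.7570 m


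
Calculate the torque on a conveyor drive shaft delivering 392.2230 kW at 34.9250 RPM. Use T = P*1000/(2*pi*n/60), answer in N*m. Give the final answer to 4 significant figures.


omega = 2*pi*34.9250/60 = 3.65734 rad/s
T = 392.2230*1000 / 3.65734
T = 107200 N*m


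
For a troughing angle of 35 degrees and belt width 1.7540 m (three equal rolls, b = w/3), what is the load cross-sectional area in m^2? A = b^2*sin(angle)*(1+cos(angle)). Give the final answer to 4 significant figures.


b = 1.7540/3 = 0.584667 m
A = 0.584667^2 * sin(35 deg) * (1 + cos(35 deg))
A = 0.3567 m^2


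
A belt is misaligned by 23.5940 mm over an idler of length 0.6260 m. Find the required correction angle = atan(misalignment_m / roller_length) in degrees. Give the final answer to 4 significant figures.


misalign_m = 23.5940 / 1000 = 0.023594 m
angle = atan(0.023594 / 0.6260)
angle = 2.158 deg


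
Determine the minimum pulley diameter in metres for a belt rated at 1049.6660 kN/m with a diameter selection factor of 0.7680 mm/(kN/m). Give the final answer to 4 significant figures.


D = 1049.6660 * 0.7680 / 1000
D = 0.8061 m


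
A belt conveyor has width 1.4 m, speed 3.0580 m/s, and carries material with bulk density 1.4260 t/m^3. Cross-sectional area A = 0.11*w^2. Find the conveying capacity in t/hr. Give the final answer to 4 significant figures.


A = 0.11 * 1.4^2 = 0.2156 m^2
C = 0.2156 * 3.0580 * 1.4260 * 3600
C = 3385 t/hr


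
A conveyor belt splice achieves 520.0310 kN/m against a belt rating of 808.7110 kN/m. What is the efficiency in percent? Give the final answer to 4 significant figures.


Eff = 520.0310 / 808.7110 * 100
Eff = 64.30 %


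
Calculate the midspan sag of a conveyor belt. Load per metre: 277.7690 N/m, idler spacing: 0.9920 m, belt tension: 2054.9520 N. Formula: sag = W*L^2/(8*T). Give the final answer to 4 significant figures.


sag = 277.7690 * 0.9920^2 / (8 * 2054.9520)
sag = 0.01663 m


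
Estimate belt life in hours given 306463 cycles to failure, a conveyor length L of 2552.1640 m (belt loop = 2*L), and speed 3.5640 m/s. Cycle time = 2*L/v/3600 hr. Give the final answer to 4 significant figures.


cycle_time = 2 * 2552.1640 / 3.5640 / 3600 = 0.397831 hr
life = 306463 * 0.397831 = 121900 hours


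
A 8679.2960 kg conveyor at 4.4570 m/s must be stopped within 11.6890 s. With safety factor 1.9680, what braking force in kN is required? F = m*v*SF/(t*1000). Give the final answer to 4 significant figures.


F = 8679.2960 * 4.4570 / 11.6890 * 1.9680 / 1000
F = 6.513 kN


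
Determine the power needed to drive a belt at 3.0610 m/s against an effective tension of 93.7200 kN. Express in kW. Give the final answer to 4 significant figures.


P = Te * v = 93.7200 * 3.0610
P = 286.9 kW


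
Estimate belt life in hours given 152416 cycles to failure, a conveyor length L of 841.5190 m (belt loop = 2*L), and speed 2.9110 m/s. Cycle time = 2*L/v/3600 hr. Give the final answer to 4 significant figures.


cycle_time = 2 * 841.5190 / 2.9110 / 3600 = 0.160601 hr
life = 152416 * 0.160601 = 24480 hours


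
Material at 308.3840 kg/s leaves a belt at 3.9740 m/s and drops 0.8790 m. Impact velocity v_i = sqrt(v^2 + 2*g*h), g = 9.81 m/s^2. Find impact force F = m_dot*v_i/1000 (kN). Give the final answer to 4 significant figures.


v_i = sqrt(3.9740^2 + 2*9.81*0.8790) = 5.74793 m/s
F = 308.3840 * 5.74793 / 1000
F = 1.773 kN


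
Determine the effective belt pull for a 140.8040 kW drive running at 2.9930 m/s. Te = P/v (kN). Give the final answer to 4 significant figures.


Te = P / v = 140.8040 / 2.9930
Te = 47.04 kN


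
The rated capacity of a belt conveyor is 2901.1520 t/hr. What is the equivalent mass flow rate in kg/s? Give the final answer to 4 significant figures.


m_dot = 2901.1520 * 1000 / 3600
m_dot = 805.9 kg/s


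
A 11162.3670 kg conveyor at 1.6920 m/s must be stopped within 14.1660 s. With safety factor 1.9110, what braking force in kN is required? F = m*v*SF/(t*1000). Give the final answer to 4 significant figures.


F = 11162.3670 * 1.6920 / 14.1660 * 1.9110 / 1000
F = 2.548 kN


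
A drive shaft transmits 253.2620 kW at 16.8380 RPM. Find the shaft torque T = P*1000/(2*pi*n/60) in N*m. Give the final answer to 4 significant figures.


omega = 2*pi*16.8380/60 = 1.76327 rad/s
T = 253.2620*1000 / 1.76327
T = 143600 N*m


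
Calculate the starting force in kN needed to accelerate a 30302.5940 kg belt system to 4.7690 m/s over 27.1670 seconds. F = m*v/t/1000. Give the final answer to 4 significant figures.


F = 30302.5940 * 4.7690 / 27.1670 / 1000
F = 5.319 kN


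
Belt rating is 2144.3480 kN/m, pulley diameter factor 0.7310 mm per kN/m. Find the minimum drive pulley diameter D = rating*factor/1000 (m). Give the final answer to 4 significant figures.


D = 2144.3480 * 0.7310 / 1000
D = 1.568 m


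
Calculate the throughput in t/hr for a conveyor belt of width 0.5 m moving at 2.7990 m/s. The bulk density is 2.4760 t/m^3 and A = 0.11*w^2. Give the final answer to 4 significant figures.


A = 0.11 * 0.5^2 = 0.0275 m^2
C = 0.0275 * 2.7990 * 2.4760 * 3600
C = 686.1 t/hr


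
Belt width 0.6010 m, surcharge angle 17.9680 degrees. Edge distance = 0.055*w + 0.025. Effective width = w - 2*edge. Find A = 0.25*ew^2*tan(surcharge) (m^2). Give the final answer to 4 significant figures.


edge = 0.055*0.6010 + 0.025 = 0.058055 m
ew = 0.6010 - 2*0.058055 = 0.48489 m
A = 0.25 * 0.48489^2 * tan(17.9680 deg)
A = 0.01906 m^2


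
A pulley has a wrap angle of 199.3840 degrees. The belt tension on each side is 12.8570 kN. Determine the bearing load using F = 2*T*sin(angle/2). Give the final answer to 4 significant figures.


F = 2 * 12.8570 * sin(199.3840/2 deg)
F = 25.35 kN


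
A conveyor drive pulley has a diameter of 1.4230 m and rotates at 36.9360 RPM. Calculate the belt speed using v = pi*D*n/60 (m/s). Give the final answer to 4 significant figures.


v = pi * 1.4230 * 36.9360 / 60
v = 2.752 m/s


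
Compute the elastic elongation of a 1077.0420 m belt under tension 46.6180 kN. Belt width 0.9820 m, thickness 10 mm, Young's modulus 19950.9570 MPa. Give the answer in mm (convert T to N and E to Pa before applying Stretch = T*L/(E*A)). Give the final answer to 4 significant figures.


A = 0.9820 * 0.01 = 0.00982 m^2
Stretch = 46.6180*1000 * 1077.0420 / (19950.9570e6 * 0.00982) * 1000
Stretch = 256.3 mm


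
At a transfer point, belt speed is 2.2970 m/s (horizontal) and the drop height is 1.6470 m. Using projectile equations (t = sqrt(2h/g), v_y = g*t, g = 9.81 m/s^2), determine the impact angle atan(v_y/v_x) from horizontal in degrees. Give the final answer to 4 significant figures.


t = sqrt(2*1.6470/9.81) = 0.579465 s
v_y = 9.81 * 0.579465 = 5.68455 m/s
angle = atan(5.68455 / 2.2970) = 68.00 deg


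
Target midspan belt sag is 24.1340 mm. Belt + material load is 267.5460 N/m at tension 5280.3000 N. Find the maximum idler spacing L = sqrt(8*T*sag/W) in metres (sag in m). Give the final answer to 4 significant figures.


sag = 24.1340/1000 = 0.024134 m
L = sqrt(8 * 5280.3000 * 0.024134 / 267.5460)
L = 1.952 m


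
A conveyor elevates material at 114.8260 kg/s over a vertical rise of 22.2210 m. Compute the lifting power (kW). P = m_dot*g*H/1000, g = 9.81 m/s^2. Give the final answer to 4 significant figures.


P = 114.8260 * 9.81 * 22.2210 / 1000
P = 25.03 kW


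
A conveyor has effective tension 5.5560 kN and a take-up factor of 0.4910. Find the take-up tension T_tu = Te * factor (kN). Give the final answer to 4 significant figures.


T_tu = 5.5560 * 0.4910
T_tu = 2.728 kN


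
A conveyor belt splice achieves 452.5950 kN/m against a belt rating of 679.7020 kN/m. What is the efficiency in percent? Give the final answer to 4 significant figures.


Eff = 452.5950 / 679.7020 * 100
Eff = 66.59 %


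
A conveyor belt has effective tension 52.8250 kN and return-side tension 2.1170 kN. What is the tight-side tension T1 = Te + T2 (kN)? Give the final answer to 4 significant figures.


T1 = Te + T2 = 52.8250 + 2.1170
T1 = 54.94 kN
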